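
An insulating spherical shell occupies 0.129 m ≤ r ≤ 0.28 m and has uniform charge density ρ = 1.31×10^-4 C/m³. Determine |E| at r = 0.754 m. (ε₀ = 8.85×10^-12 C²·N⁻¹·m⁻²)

|E| = 1.72×10^5 N/C

By spherical symmetry E is radial; choose a Gaussian sphere of radius r = 0.754 m (r > 0.28 m, enclosing the whole shell).
Q_enc = ρ·(4π/3)(b³ − a³) = (1.31e-4)·(4π/3)·((0.28)³ − (0.129)³) = 1.087×10^-5 C.
Since E is radial and uniform over the Gaussian sphere, Φ = E·4πr² = Q_enc/ε₀.
E = |Q_enc|/(4πε₀r²) = (1.087×10^-5)/(4π·8.85×10^-12·(0.754)²) = 1.72×10^5 N/C.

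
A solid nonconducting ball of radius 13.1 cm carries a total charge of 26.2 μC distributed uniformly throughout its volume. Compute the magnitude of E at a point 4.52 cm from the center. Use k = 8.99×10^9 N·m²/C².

|E| ≈ 4.74e6 V/m

Take a concentric spherical Gaussian surface of radius r = 4.52 cm (r < R).
Only the charge within r is enclosed: Q_enc = Q·(r/R)³ = (26.2 μC)·(4.52 cm/13.1 cm)³ = 1.076×10^-6 C.
Applying ∮E·dA = Q_enc/ε₀ with Φ = E(4πr²):
E = k|Q_enc|/r² = (8.99×10^9)(1.076×10^-6)/(0.0452)² = 4.74×10^6 N/C.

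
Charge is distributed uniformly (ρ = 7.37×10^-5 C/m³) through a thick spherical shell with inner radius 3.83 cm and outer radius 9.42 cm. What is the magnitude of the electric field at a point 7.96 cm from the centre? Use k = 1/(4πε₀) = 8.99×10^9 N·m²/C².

E ≈ 1.96×10^5 V/m

Take a concentric spherical Gaussian surface of radius r = 7.96 cm (within the shell material, 3.83 cm < r < 9.42 cm).
Only the shell between 3.83 cm and r is enclosed: Q_enc = ρ·(4π/3)(r³ − a³) = (7.37×10^-5)·(4π/3)·((0.0796)³ − (0.0383)³) = 1.384×10^-7 C.
By Gauss's law, ∮E·dA = E·4πr² = Q_enc/ε₀.
E = k|Q_enc|/r² = (8.99×10^9)(1.384×10^-7)/(0.0796)² = 1.96×10^5 N/C.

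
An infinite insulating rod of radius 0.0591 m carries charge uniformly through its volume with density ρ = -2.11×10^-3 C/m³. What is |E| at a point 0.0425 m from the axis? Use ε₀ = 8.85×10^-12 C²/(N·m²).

By cylindrical symmetry E is radial; use a coaxial Gaussian cylinder of radius 0.0425 m and length L (r < R).
Enclosed charge per unit length: λ_enc = ρ·πr² = (-2.11×10^-3)π(0.0425)² = -1.197×10^-5 C/m.
Gauss's law: E·2πrL = λ_enc L/ε₀.
E = |λ_enc|/(2πε₀r) = (1.197×10^-5)/(2π·8.85×10^-12·0.0425) = 5.07×10^6 N/C.

|E| = 5.07×10^6 N/C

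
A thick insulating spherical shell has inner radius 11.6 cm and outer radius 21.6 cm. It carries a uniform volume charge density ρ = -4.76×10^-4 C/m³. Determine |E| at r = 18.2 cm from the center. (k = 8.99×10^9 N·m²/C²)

2.42×10^6 N/C

Use a concentric Gaussian sphere at r = 18.2 cm (within the shell material, 11.6 cm < r < 21.6 cm).
Enclosed charge is the volume from a to r: Q_enc = (4π/3)ρ(r³ − a³) = -8.908e-6 C.
Applying ∮E·dA = Q_enc/ε₀ with Φ = E(4πr²):
E = k|Q_enc|/r² = (8.99×10^9)(8.908×10^-6)/(0.182)² = 2.42×10^6 N/C.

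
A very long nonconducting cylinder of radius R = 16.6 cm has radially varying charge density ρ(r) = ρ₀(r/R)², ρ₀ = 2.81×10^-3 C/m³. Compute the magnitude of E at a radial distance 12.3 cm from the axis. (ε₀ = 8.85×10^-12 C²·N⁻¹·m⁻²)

Choose a coaxial cylinder of radius r = 12.3 cm (arbitrary length L) as the Gaussian surface (r < R).
Integrating ρ over the cross-section to radius r: λ_enc = (2πρ₀/R²) ∫₀^r r'^3 dr' = 2πρ₀ r^4/(4·R²) = 3.666×10^-5 C/m.
Since E is radial and uniform over the curved surface, Φ = E·2πrL = Q_enc/ε₀ = λ_enc L/ε₀.
E = |λ_enc|/(2πε₀r) = (3.666e-5)/(2π·8.85×10^-12·0.123) = 5.36×10^6 N/C.

E = 5.36×10^6 N/C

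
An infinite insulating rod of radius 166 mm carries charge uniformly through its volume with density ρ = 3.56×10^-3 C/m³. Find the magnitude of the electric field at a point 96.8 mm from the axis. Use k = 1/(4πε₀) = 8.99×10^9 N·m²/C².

E ≈ 1.95e7 V/m

Choose a coaxial cylinder of radius r = 96.8 mm (arbitrary length L) as the Gaussian surface (r < R).
Enclosed charge per unit length: λ_enc = ρ·πr² = (3.56×10^-3)π(0.0968)² = 1.048×10^-4 C/m.
By Gauss's law (flux through the curved wall only), E·2πrL = λ_enc L/ε₀.
E = 2k|λ_enc|/r = 2(8.99×10^9)(1.048×10^-4)/(0.0968) = 1.95e7 N/C.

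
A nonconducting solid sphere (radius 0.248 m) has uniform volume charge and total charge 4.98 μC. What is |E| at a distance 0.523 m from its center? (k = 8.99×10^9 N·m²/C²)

By spherical symmetry E is radial; choose a Gaussian sphere of radius r = 0.523 m (r > R, so the entire charge is enclosed).
Q_enc = 4.98 μC = 4.98×10^-6 C.
Applying ∮E·dA = Q_enc/ε₀ with Φ = E(4πr²):
E = k|Q_enc|/r² = (8.99×10^9)(4.98×10^-6)/(0.523)² = 1.64e5 N/C.

1.64×10^5 N/C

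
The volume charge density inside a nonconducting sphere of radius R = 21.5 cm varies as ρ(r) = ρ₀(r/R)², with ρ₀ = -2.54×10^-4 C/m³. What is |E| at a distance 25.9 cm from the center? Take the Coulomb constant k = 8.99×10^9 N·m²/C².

|E| ≈ 8.50×10^5 N/C

Use a concentric Gaussian sphere at r = 25.9 cm (r > R, all charge enclosed).
Q_enc = 4π ∫₀^R ρ₀(r'/R)^2 r'² dr' = 4πρ₀R³/5 = -6.344×10^-6 C.
Gauss's law: E·4πr² = Q_enc/ε₀.
E = k|Q_enc|/r² = (8.99×10^9)(6.344×10^-6)/(0.259)² = 8.50e5 N/C.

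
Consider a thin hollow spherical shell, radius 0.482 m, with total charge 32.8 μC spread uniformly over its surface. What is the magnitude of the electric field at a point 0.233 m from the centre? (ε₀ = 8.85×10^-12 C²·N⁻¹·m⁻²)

Symmetry ⇒ E = E(r) r̂. Gaussian sphere of radius r = 0.233 m (inside the shell, r < 0.482 m).
All the charge is outside the Gaussian surface: Q_enc = 0, hence E = 0 everywhere inside the shell.

E = 0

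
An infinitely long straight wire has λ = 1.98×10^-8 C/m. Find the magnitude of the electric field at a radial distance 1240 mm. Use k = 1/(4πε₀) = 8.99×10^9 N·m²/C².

287 N/C

By cylindrical symmetry E is radial; use a coaxial Gaussian cylinder of radius 1240 mm and length L.
Q_enc = λL, so λ_enc = 1.98e-8 C/m.
Since E is radial and uniform over the curved surface, Φ = E·2πrL = Q_enc/ε₀ = λ_enc L/ε₀.
E = 2k|λ_enc|/r = 2(8.99×10^9)(1.98×10^-8)/(1.24) = 287 N/C.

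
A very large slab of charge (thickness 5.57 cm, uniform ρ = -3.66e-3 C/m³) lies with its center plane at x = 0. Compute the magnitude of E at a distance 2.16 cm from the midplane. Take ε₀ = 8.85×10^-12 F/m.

By symmetry E is perpendicular to the slab. A Gaussian pillbox from −2.16 cm to +2.16 cm (face area A) lies entirely within the slab.
Q_enc = ρ·(2x)·A and flux = 2EA, so 2EA = 2ρxA/ε₀ ⇒ E = |ρ|x/ε₀.
E = (3.66×10^-3)(0.0216)/(8.85×10^-12) = 8.93×10^6 N/C.

E ≈ 8.93×10^6 N/C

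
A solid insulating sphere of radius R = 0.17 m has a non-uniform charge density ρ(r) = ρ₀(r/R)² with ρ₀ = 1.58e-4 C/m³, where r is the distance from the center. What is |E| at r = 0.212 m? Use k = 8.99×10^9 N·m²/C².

|E| ≈ 3.90×10^5 N/C

By spherical symmetry E is radial; choose a Gaussian sphere of radius r = 0.212 m (r > R, all charge enclosed).
Q_enc = 4π ∫₀^R ρ₀(r'/R)^2 r'² dr' = 4πρ₀R³/5 = 1.951×10^-6 C.
Applying ∮E·dA = Q_enc/ε₀ with Φ = E(4πr²):
E = k|Q_enc|/r² = (8.99×10^9)(1.951×10^-6)/(0.212)² = 3.90×10^5 N/C.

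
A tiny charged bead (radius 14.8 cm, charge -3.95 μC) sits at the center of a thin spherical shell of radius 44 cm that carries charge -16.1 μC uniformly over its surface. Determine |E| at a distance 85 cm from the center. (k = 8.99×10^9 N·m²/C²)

|E| = 2.49×10^5 N/C

Take a concentric spherical Gaussian surface of radius r = 85 cm (r > 44 cm, enclosing both).
Q_enc = (-3.95 μC) + (-16.1 μC) = -2.005×10^-5 C.
Since E is radial and uniform over the Gaussian sphere, Φ = E·4πr² = Q_enc/ε₀.
E = k|Q_enc|/r² = (8.99×10^9)(2.005×10^-5)/(0.85)² = 2.49×10^5 N/C.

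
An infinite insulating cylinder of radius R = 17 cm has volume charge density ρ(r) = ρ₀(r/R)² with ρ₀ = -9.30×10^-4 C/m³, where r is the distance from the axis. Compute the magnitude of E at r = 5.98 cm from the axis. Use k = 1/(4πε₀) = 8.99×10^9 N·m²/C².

E = 1.94×10^5 N/C

By cylindrical symmetry E is radial; use a coaxial Gaussian cylinder of radius 5.98 cm and length L (r < R).
λ_enc = ∫₀^r ρ(r')·2πr' dr' = (2πρ₀/R²)·r^4/4 = -6.464×10^-7 C/m.
By Gauss's law (flux through the curved wall only), E·2πrL = λ_enc L/ε₀.
E = 2k|λ_enc|/r = 2(8.99×10^9)(6.464e-7)/(0.0598) = 1.94×10^5 N/C.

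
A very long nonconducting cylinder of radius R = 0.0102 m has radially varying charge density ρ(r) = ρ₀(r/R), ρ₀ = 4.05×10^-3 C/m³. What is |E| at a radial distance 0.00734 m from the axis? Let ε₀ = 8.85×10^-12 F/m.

Coaxial Gaussian cylinder, radius r = 0.00734 m, length L (r < R).
λ_enc = ∫₀^r ρ(r')·2πr' dr' = (2πρ₀/R)·r^3/3 = 3.289e-7 C/m.
By Gauss's law (flux through the curved wall only), E·2πrL = λ_enc L/ε₀.
E = |λ_enc|/(2πε₀r) = (3.289×10^-7)/(2π·8.85×10^-12·0.00734) = 8.06×10^5 N/C.

|E| ≈ 8.06×10^5 N/C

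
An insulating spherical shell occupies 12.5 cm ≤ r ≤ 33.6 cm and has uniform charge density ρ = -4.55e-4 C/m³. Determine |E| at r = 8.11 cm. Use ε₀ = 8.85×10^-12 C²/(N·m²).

E = 0

Symmetry ⇒ E = E(r) r̂. Gaussian sphere of radius r = 8.11 cm (r < 12.5 cm, inside the empty cavity).
No charge is enclosed, so by Gauss's law E·4πr² = 0 ⇒ E = 0.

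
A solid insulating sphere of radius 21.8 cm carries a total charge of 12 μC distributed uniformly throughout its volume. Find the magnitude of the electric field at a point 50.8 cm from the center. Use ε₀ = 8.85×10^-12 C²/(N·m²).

4.18e5 N/C

Take a concentric spherical Gaussian surface of radius r = 50.8 cm (r > R, so the entire charge is enclosed).
Q_enc = 12 μC = 1.20×10^-5 C.
Gauss's law: E·4πr² = Q_enc/ε₀.
E = |Q_enc|/(4πε₀r²) = (1.20×10^-5)/(4π·8.85×10^-12·(0.508)²) = 4.18×10^5 N/C.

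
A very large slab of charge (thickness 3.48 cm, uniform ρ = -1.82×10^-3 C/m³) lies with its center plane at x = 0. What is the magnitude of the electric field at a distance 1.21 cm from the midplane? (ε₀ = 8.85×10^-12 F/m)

By symmetry E is perpendicular to the slab. A Gaussian pillbox from −1.21 cm to +1.21 cm (face area A) lies entirely within the slab.
Q_enc = ρ·(2x)·A and flux = 2EA, so 2EA = 2ρxA/ε₀ ⇒ E = |ρ|x/ε₀.
E = (1.82e-3)(0.0121)/(8.85×10^-12) = 2.49×10^6 N/C.

|E| ≈ 2.49×10^6 V/m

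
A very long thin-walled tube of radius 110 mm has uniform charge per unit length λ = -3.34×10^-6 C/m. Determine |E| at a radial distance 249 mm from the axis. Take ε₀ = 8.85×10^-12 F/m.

Take a coaxial cylindrical Gaussian surface of radius r = 249 mm and length L (r > 110 mm).
The full line charge is enclosed: λ_enc = -3.34×10^-6 C/m.
By Gauss's law (flux through the curved wall only), E·2πrL = λ_enc L/ε₀.
E = |λ_enc|/(2πε₀r) = (3.34×10^-6)/(2π·8.85×10^-12·0.249) = 2.41e5 N/C.

2.41×10^5 N/C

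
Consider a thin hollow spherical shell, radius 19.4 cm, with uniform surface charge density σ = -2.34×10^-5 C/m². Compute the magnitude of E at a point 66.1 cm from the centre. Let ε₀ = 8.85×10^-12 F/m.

Symmetry ⇒ E = E(r) r̂. Gaussian sphere of radius r = 66.1 cm (r > 19.4 cm).
The entire shell is enclosed: Q_enc = σ·4πR² = (-2.34e-5)·4π·(0.194)² = -1.107e-5 C.
Since E is radial and uniform over the Gaussian sphere, Φ = E·4πr² = Q_enc/ε₀.
E = |Q_enc|/(4πε₀r²) = (1.107×10^-5)/(4π·8.85×10^-12·(0.661)²) = 2.28×10^5 N/C.

E = 2.28e5 V/m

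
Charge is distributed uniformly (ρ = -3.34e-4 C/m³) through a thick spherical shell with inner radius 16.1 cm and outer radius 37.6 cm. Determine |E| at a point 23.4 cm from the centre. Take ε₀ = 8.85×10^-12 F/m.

E = 1.98×10^6 V/m

Use a concentric Gaussian sphere at r = 23.4 cm (within the shell material, 16.1 cm < r < 37.6 cm).
Enclosed charge is the volume from a to r: Q_enc = (4π/3)ρ(r³ − a³) = -1.209e-5 C.
Since E is radial and uniform over the Gaussian sphere, Φ = E·4πr² = Q_enc/ε₀.
E = |Q_enc|/(4πε₀r²) = (1.209×10^-5)/(4π·8.85×10^-12·(0.234)²) = 1.98×10^6 N/C.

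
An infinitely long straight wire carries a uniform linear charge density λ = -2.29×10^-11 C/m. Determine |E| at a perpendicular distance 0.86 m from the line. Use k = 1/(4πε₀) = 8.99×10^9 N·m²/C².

Coaxial Gaussian cylinder, radius r = 0.86 m, length L.
Q_enc = λL, so λ_enc = -2.29×10^-11 C/m.
Applying ∮E·dA = Q_enc/ε₀ with the end caps contributing no flux:
E = 2k|λ_enc|/r = 2(8.99×10^9)(2.29e-11)/(0.86) = 0.479 N/C.

E = 0.479 N/C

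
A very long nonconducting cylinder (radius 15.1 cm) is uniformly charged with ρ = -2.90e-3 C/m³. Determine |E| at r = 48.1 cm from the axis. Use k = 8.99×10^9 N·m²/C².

Choose a coaxial cylinder of radius r = 48.1 cm (arbitrary length L) as the Gaussian surface (r > 15.1 cm, full cross-section enclosed).
λ_enc = ρ·πR² = (-2.90×10^-3)π(0.151)² = -2.077e-4 C/m.
By Gauss's law (flux through the curved wall only), E·2πrL = λ_enc L/ε₀.
E = 2k|λ_enc|/r = 2(8.99×10^9)(2.077×10^-4)/(0.481) = 7.77×10^6 N/C.

|E| = 7.77e6 V/m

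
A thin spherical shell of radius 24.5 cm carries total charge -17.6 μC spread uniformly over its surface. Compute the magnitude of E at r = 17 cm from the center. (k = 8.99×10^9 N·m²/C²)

|E| = 0 V/m

Symmetry ⇒ E = E(r) r̂. Gaussian sphere of radius r = 17 cm (inside the shell, r < 24.5 cm).
All the charge is outside the Gaussian surface: Q_enc = 0, hence E = 0 everywhere inside the shell.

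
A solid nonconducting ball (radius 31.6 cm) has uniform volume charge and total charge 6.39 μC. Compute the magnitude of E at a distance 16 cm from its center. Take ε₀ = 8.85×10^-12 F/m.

|E| = 2.91×10^5 V/m

Symmetry ⇒ E = E(r) r̂. Gaussian sphere of radius r = 16 cm (r < R).
For a uniform sphere the enclosed fraction is (r/R)³, so Q_enc = (6.39 μC)(0.16/0.316)³ = 8.295×10^-7 C.
Since E is radial and uniform over the Gaussian sphere, Φ = E·4πr² = Q_enc/ε₀.
E = |Q_enc|/(4πε₀r²) = (8.295×10^-7)/(4π·8.85×10^-12·(0.16)²) = 2.91×10^5 N/C.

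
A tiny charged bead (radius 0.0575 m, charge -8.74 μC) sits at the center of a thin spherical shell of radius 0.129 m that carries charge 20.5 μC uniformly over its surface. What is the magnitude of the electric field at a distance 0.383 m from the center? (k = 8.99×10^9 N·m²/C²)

By spherical symmetry E is radial; choose a Gaussian sphere of radius r = 0.383 m (r > 0.129 m, enclosing both).
Q_enc = (-8.74 μC) + (20.5 μC) = 1.176×10^-5 C.
Since E is radial and uniform over the Gaussian sphere, Φ = E·4πr² = Q_enc/ε₀.
E = k|Q_enc|/r² = (8.99×10^9)(1.176×10^-5)/(0.383)² = 7.21e5 N/C.

|E| = 7.21×10^5 N/C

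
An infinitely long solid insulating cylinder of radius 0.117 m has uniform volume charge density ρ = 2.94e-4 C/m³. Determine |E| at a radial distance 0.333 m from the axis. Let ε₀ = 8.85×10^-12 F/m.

By cylindrical symmetry E is radial; use a coaxial Gaussian cylinder of radius 0.333 m and length L (r > 0.117 m, full cross-section enclosed).
λ_enc = ρ·πR² = (2.94e-4)π(0.117)² = 1.264e-5 C/m.
Applying ∮E·dA = Q_enc/ε₀ with the end caps contributing no flux:
E = |λ_enc|/(2πε₀r) = (1.264e-5)/(2π·8.85×10^-12·0.333) = 6.83×10^5 N/C.

|E| ≈ 6.83×10^5 N/C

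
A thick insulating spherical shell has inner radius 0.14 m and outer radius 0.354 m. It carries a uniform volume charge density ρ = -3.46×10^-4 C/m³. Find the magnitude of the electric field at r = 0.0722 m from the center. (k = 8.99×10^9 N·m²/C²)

By spherical symmetry E is radial; choose a Gaussian sphere of radius r = 0.0722 m (r < 0.14 m, inside the empty cavity).
Q_enc = 0 (all charge lies at larger r); Gauss's law gives E = 0.

E = 0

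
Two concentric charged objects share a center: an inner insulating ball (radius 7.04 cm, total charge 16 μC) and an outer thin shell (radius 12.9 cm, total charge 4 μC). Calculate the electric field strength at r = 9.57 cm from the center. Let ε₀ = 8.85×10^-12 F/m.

Use a concentric Gaussian sphere at r = 9.57 cm (between the bodies, 7.04 cm < r < 12.9 cm).
Only the inner charge is enclosed; the outer shell contributes nothing inside itself. Q_enc = 16 μC = 1.60×10^-5 C.
Gauss's law: E·4πr² = Q_enc/ε₀.
E = |Q_enc|/(4πε₀r²) = (1.60×10^-5)/(4π·8.85×10^-12·(0.0957)²) = 1.57×10^7 N/C.

|E| ≈ 1.57e7 N/C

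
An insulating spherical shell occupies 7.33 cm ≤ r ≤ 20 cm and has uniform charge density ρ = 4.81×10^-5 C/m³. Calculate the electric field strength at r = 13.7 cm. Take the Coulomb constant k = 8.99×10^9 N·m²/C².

E = 2.10×10^5 V/m

Take a concentric spherical Gaussian surface of radius r = 13.7 cm (within the shell material, 7.33 cm < r < 20 cm).
Only the shell between 7.33 cm and r is enclosed: Q_enc = ρ·(4π/3)(r³ − a³) = (4.81e-5)·(4π/3)·((0.137)³ − (0.0733)³) = 4.387×10^-7 C.
Applying ∮E·dA = Q_enc/ε₀ with Φ = E(4πr²):
E = k|Q_enc|/r² = (8.99×10^9)(4.387e-7)/(0.137)² = 2.10e5 N/C.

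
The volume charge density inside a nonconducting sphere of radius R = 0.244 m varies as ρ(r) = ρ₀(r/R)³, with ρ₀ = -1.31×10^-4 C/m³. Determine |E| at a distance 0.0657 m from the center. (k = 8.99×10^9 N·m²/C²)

3.16×10^3 N/C

By spherical symmetry E is radial; choose a Gaussian sphere of radius r = 0.0657 m (r < R).
Integrate the density: Q_enc = 4π ∫₀^r ρ₀(r'/R)^3 r'² dr' = 4πρ₀ r^6/(6·R³) = -1.519×10^-9 C.
Since E is radial and uniform over the Gaussian sphere, Φ = E·4πr² = Q_enc/ε₀.
E = k|Q_enc|/r² = (8.99×10^9)(1.519×10^-9)/(0.0657)² = 3.16e3 N/C.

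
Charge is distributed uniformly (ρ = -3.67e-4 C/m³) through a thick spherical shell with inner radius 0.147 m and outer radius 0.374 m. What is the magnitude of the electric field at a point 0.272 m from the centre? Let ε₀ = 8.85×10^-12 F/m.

E = 3.17×10^6 N/C

Take a concentric spherical Gaussian surface of radius r = 0.272 m (within the shell material, 0.147 m < r < 0.374 m).
Enclosed charge is the volume from a to r: Q_enc = (4π/3)ρ(r³ − a³) = -2.605×10^-5 C.
Applying ∮E·dA = Q_enc/ε₀ with Φ = E(4πr²):
E = |Q_enc|/(4πε₀r²) = (2.605e-5)/(4π·8.85×10^-12·(0.272)²) = 3.17×10^6 N/C.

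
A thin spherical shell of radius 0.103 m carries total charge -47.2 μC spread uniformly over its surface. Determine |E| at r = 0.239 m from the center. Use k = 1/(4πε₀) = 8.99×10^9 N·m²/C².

Use a concentric Gaussian sphere at r = 0.239 m (r > 0.103 m).
The entire shell is enclosed: Q_enc = -4.72e-5 C.
Since E is radial and uniform over the Gaussian sphere, Φ = E·4πr² = Q_enc/ε₀.
E = k|Q_enc|/r² = (8.99×10^9)(4.72×10^-5)/(0.239)² = 7.43e6 N/C.

E = 7.43e6 V/m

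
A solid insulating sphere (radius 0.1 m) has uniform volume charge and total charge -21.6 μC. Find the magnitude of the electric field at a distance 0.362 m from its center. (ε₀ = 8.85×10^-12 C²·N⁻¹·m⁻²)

1.48e6 N/C

Take a concentric spherical Gaussian surface of radius r = 0.362 m (r > R, so the entire charge is enclosed).
Q_enc = -21.6 μC = -2.16e-5 C.
By Gauss's law, ∮E·dA = E·4πr² = Q_enc/ε₀.
E = |Q_enc|/(4πε₀r²) = (2.16×10^-5)/(4π·8.85×10^-12·(0.362)²) = 1.48×10^6 N/C.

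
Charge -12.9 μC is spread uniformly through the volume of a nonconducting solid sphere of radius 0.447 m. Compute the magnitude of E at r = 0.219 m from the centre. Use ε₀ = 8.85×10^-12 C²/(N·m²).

Use a concentric Gaussian sphere at r = 0.219 m (r < R).
For a uniform sphere the enclosed fraction is (r/R)³, so Q_enc = (-12.9 μC)(0.219/0.447)³ = -1.517e-6 C.
Gauss's law: E·4πr² = Q_enc/ε₀.
E = |Q_enc|/(4πε₀r²) = (1.517e-6)/(4π·8.85×10^-12·(0.219)²) = 2.84×10^5 N/C.

|E| ≈ 2.84e5 V/m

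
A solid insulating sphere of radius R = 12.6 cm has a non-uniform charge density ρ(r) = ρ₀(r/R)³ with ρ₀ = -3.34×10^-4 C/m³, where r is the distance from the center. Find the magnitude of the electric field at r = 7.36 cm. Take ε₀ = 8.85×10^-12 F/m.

|E| = 9.23×10^4 N/C

Take a concentric spherical Gaussian surface of radius r = 7.36 cm (r < R).
Integrate the density: Q_enc = 4π ∫₀^r ρ₀(r'/R)^3 r'² dr' = 4πρ₀ r^6/(6·R³) = -5.559×10^-8 C.
Gauss's law: E·4πr² = Q_enc/ε₀.
E = |Q_enc|/(4πε₀r²) = (5.559e-8)/(4π·8.85×10^-12·(0.0736)²) = 9.23×10^4 N/C.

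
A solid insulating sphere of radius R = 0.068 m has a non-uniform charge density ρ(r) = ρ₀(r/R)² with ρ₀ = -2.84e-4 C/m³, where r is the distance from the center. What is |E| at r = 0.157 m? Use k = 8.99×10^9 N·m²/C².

Symmetry ⇒ E = E(r) r̂. Gaussian sphere of radius r = 0.157 m (r > R, all charge enclosed).
Q_enc = 4π ∫₀^R ρ₀(r'/R)^2 r'² dr' = 4πρ₀R³/5 = -2.244×10^-7 C.
Applying ∮E·dA = Q_enc/ε₀ with Φ = E(4πr²):
E = k|Q_enc|/r² = (8.99×10^9)(2.244×10^-7)/(0.157)² = 8.19×10^4 N/C.

E = 8.19×10^4 V/m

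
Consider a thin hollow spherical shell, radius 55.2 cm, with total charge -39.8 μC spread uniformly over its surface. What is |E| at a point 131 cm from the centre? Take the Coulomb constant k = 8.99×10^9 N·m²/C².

Take a concentric spherical Gaussian surface of radius r = 131 cm (r > 55.2 cm).
The entire shell is enclosed: Q_enc = -3.98×10^-5 C.
Since E is radial and uniform over the Gaussian sphere, Φ = E·4πr² = Q_enc/ε₀.
E = k|Q_enc|/r² = (8.99×10^9)(3.98e-5)/(1.31)² = 2.08e5 N/C.

2.08×10^5 N/C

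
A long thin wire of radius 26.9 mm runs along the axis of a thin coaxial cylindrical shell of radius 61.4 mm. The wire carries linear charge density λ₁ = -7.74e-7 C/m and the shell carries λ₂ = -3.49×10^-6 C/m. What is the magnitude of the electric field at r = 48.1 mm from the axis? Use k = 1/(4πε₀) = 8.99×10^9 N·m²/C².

|E| ≈ 2.89e5 V/m

Take a coaxial cylindrical Gaussian surface of radius r = 48.1 mm and length L (between the conductors, 26.9 mm < r < 61.4 mm).
The shell at 61.4 mm lies outside the Gaussian surface, so λ_enc = λ₁ = -7.74×10^-7 C/m.
Applying ∮E·dA = Q_enc/ε₀ with the end caps contributing no flux:
E = 2k|λ_enc|/r = 2(8.99×10^9)(7.74×10^-7)/(0.0481) = 2.89×10^5 N/C.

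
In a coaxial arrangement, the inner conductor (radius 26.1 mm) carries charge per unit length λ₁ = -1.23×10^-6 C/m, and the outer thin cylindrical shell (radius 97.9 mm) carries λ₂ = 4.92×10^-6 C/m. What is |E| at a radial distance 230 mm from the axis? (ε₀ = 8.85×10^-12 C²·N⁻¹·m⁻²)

|E| = 2.89×10^5 N/C

Coaxial Gaussian cylinder, radius r = 230 mm, length L (r > 97.9 mm, enclosing both).
λ_enc = λ₁ + λ₂ = (-1.23×10^-6) + (4.92×10^-6) = 3.69×10^-6 C/m.
By Gauss's law (flux through the curved wall only), E·2πrL = λ_enc L/ε₀.
E = |λ_enc|/(2πε₀r) = (3.69×10^-6)/(2π·8.85×10^-12·0.23) = 2.89e5 N/C.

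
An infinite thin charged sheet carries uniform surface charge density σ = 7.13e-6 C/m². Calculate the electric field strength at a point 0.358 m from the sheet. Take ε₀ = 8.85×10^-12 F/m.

The symmetry is planar: E is normal to the sheet and the same magnitude on both sides. Take a pillbox straddling the sheet with end-cap area A.
Only the two end caps contribute flux: Φ = 2EA. With Q_enc = σA, Gauss's law gives E = |σ|/(2ε₀).
E = |σ|/(2ε₀) = (7.13×10^-6)/(2·8.85×10^-12) = 4.03e5 N/C.

4.03e5 V/m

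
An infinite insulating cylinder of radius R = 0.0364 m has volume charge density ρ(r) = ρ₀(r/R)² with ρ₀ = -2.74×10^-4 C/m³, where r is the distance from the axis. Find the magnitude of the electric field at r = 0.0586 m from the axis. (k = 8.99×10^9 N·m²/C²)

|E| ≈ 1.75×10^5 N/C

Choose a coaxial cylinder of radius r = 0.0586 m (arbitrary length L) as the Gaussian surface (r > R, full charge per length enclosed).
λ_enc = 2π ∫₀^R ρ₀(r'/R)^2 r' dr' = 2πρ₀R²/4 = -5.703e-7 C/m.
By Gauss's law (flux through the curved wall only), E·2πrL = λ_enc L/ε₀.
E = 2k|λ_enc|/r = 2(8.99×10^9)(5.703×10^-7)/(0.0586) = 1.75×10^5 N/C.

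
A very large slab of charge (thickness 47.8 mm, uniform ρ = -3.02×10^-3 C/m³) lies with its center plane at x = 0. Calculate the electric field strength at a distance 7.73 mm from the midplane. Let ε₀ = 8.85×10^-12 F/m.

|E| = 2.64×10^6 N/C

By symmetry E is perpendicular to the slab. A Gaussian pillbox from −7.73 mm to +7.73 mm (face area A) lies entirely within the slab.
Q_enc = ρ·(2x)·A and flux = 2EA, so 2EA = 2ρxA/ε₀ ⇒ E = |ρ|x/ε₀.
E = (3.02e-3)(0.00773)/(8.85×10^-12) = 2.64e6 N/C.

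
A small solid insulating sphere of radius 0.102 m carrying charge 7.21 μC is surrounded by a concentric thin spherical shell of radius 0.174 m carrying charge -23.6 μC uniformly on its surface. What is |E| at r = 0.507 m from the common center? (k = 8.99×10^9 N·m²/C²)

Take a concentric spherical Gaussian surface of radius r = 0.507 m (r > 0.174 m, enclosing both).
Q_enc = (7.21 μC) + (-23.6 μC) = -1.639×10^-5 C.
Applying ∮E·dA = Q_enc/ε₀ with Φ = E(4πr²):
E = k|Q_enc|/r² = (8.99×10^9)(1.639e-5)/(0.507)² = 5.73×10^5 N/C.

E = 5.73×10^5 N/C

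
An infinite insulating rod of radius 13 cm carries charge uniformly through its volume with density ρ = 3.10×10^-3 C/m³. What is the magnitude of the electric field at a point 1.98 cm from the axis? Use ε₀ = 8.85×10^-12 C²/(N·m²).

Take a coaxial cylindrical Gaussian surface of radius r = 1.98 cm and length L (r < R).
Enclosed charge per unit length: λ_enc = ρ·πr² = (3.10×10^-3)π(0.0198)² = 3.818×10^-6 C/m.
Since E is radial and uniform over the curved surface, Φ = E·2πrL = Q_enc/ε₀ = λ_enc L/ε₀.
E = |λ_enc|/(2πε₀r) = (3.818×10^-6)/(2π·8.85×10^-12·0.0198) = 3.47×10^6 N/C.

E ≈ 3.47×10^6 N/C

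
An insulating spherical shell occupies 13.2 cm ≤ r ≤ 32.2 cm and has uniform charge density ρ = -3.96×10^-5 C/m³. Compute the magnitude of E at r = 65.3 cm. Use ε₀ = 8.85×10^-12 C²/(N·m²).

E ≈ 1.09×10^5 N/C

Use a concentric Gaussian sphere at r = 65.3 cm (r > 32.2 cm, enclosing the whole shell).
Q_enc = ρ·(4π/3)(b³ − a³) = (-3.96×10^-5)·(4π/3)·((0.322)³ − (0.132)³) = -5.156×10^-6 C.
Since E is radial and uniform over the Gaussian sphere, Φ = E·4πr² = Q_enc/ε₀.
E = |Q_enc|/(4πε₀r²) = (5.156×10^-6)/(4π·8.85×10^-12·(0.653)²) = 1.09×10^5 N/C.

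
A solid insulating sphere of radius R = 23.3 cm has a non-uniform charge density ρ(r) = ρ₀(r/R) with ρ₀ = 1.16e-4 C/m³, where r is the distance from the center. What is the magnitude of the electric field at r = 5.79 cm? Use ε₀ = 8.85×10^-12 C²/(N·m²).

|E| = 4.71e4 V/m

By spherical symmetry E is radial; choose a Gaussian sphere of radius r = 5.79 cm (r < R).
Integrate the density: Q_enc = 4π ∫₀^r ρ₀(r'/R)^1 r'² dr' = 4πρ₀ r^4/(4·R) = 1.758×10^-8 C.
By Gauss's law, ∮E·dA = E·4πr² = Q_enc/ε₀.
E = |Q_enc|/(4πε₀r²) = (1.758×10^-8)/(4π·8.85×10^-12·(0.0579)²) = 4.71e4 N/C.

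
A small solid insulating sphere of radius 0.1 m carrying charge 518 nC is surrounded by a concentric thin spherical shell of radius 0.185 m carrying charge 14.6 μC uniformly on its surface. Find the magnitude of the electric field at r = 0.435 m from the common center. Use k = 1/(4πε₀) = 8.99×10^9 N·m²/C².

By spherical symmetry E is radial; choose a Gaussian sphere of radius r = 0.435 m (r > 0.185 m, enclosing both).
Q_enc = (518 nC) + (14.6 μC) = 1.512×10^-5 C.
By Gauss's law, ∮E·dA = E·4πr² = Q_enc/ε₀.
E = k|Q_enc|/r² = (8.99×10^9)(1.512e-5)/(0.435)² = 7.18e5 N/C.

|E| ≈ 7.18e5 N/C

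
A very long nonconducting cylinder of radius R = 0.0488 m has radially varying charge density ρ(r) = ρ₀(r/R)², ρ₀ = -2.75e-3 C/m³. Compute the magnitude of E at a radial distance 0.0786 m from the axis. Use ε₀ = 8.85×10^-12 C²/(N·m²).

E = 2.35e6 N/C

By cylindrical symmetry E is radial; use a coaxial Gaussian cylinder of radius 0.0786 m and length L (r > R, full charge per length enclosed).
λ_enc = 2π ∫₀^R ρ₀(r'/R)^2 r' dr' = 2πρ₀R²/4 = -1.029×10^-5 C/m.
Since E is radial and uniform over the curved surface, Φ = E·2πrL = Q_enc/ε₀ = λ_enc L/ε₀.
E = |λ_enc|/(2πε₀r) = (1.029×10^-5)/(2π·8.85×10^-12·0.0786) = 2.35×10^6 N/C.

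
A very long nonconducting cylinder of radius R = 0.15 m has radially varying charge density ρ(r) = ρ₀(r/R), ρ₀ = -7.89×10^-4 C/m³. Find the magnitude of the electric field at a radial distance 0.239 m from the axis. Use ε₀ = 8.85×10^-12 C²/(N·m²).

By cylindrical symmetry E is radial; use a coaxial Gaussian cylinder of radius 0.239 m and length L (r > R, full charge per length enclosed).
λ_enc = 2π ∫₀^R ρ₀(r'/R)^1 r' dr' = 2πρ₀R²/3 = -3.718e-5 C/m.
Gauss's law: E·2πrL = λ_enc L/ε₀.
E = |λ_enc|/(2πε₀r) = (3.718×10^-5)/(2π·8.85×10^-12·0.239) = 2.80×10^6 N/C.

|E| ≈ 2.80e6 N/C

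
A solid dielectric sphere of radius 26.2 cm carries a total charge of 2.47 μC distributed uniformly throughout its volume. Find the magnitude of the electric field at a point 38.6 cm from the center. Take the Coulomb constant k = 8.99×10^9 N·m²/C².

By spherical symmetry E is radial; choose a Gaussian sphere of radius r = 38.6 cm (r > R, so the entire charge is enclosed).
Q_enc = 2.47 μC = 2.47e-6 C.
By Gauss's law, ∮E·dA = E·4πr² = Q_enc/ε₀.
E = k|Q_enc|/r² = (8.99×10^9)(2.47e-6)/(0.386)² = 1.49×10^5 N/C.

1.49×10^5 N/C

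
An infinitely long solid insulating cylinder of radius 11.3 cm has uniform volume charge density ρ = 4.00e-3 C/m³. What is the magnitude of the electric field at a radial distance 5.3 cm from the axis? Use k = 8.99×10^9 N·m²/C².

|E| ≈ 1.20×10^7 V/m

Coaxial Gaussian cylinder, radius r = 5.3 cm, length L (r < R).
Charge inside radius r per length L is ρ·πr²·L, so λ_enc = ρπr² = 3.53×10^-5 C/m.
By Gauss's law (flux through the curved wall only), E·2πrL = λ_enc L/ε₀.
E = 2k|λ_enc|/r = 2(8.99×10^9)(3.53×10^-5)/(0.053) = 1.20e7 N/C.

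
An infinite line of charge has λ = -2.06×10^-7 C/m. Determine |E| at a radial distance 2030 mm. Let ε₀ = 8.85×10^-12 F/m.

1.82×10^3 N/C

Coaxial Gaussian cylinder, radius r = 2030 mm, length L.
Q_enc = λL, so λ_enc = -2.06×10^-7 C/m.
Applying ∮E·dA = Q_enc/ε₀ with the end caps contributing no flux:
E = |λ_enc|/(2πε₀r) = (2.06e-7)/(2π·8.85×10^-12·2.03) = 1.82e3 N/C.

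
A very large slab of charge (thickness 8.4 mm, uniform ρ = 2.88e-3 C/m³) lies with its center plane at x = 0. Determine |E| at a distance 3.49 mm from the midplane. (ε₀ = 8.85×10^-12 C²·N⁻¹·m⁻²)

By symmetry E is perpendicular to the slab. A Gaussian pillbox from −3.49 mm to +3.49 mm (face area A) lies entirely within the slab.
Q_enc = ρ·(2x)·A and flux = 2EA, so 2EA = 2ρxA/ε₀ ⇒ E = |ρ|x/ε₀.
E = (2.88×10^-3)(0.00349)/(8.85×10^-12) = 1.14e6 N/C.

|E| ≈ 1.14×10^6 N/C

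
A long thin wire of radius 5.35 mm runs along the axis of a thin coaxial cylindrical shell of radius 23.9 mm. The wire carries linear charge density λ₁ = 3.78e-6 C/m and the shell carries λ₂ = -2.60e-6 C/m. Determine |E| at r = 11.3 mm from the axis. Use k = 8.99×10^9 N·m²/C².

By cylindrical symmetry E is radial; use a coaxial Gaussian cylinder of radius 11.3 mm and length L (between the conductors, 5.35 mm < r < 23.9 mm).
The shell at 23.9 mm lies outside the Gaussian surface, so λ_enc = λ₁ = 3.78×10^-6 C/m.
Gauss's law: E·2πrL = λ_enc L/ε₀.
E = 2k|λ_enc|/r = 2(8.99×10^9)(3.78×10^-6)/(0.0113) = 6.01×10^6 N/C.

|E| ≈ 6.01×10^6 N/C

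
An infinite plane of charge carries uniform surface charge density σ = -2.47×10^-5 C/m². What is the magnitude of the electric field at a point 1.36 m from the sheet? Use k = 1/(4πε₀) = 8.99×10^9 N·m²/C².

1.40×10^6 N/C

By planar symmetry E is perpendicular to the sheet and uniform; use a Gaussian pillbox with flat faces of area A on each side of the sheet.
Flux Φ = 2EA and Q_enc = σA, so 2EA = σA/ε₀ ⇒ E = |σ|/(2ε₀), independent of distance.
E = 2πk|σ| = 2π(8.99×10^9)(2.47×10^-5) = 1.40×10^6 N/C.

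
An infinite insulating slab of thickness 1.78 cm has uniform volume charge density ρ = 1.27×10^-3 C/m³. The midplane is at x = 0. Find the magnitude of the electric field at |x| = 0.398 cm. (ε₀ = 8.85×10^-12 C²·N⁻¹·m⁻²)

|E| ≈ 5.71×10^5 N/C

By symmetry E is perpendicular to the slab. A Gaussian pillbox from −0.398 cm to +0.398 cm (face area A) lies entirely within the slab.
Q_enc = ρ·(2x)·A and flux = 2EA, so 2EA = 2ρxA/ε₀ ⇒ E = |ρ|x/ε₀.
E = (1.27×10^-3)(0.00398)/(8.85×10^-12) = 5.71×10^5 N/C.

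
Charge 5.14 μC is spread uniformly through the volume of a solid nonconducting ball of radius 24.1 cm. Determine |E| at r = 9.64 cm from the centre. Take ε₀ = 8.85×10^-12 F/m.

3.18×10^5 N/C

Take a concentric spherical Gaussian surface of radius r = 9.64 cm (r < R).
Only the charge within r is enclosed: Q_enc = Q·(r/R)³ = (5.14 μC)·(9.64 cm/24.1 cm)³ = 3.29×10^-7 C.
Since E is radial and uniform over the Gaussian sphere, Φ = E·4πr² = Q_enc/ε₀.
E = |Q_enc|/(4πε₀r²) = (3.29×10^-7)/(4π·8.85×10^-12·(0.0964)²) = 3.18×10^5 N/C.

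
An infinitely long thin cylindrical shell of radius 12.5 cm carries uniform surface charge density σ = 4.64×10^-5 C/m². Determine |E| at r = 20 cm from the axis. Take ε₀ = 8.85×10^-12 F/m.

|E| = 3.28×10^6 V/m

Take a coaxial cylindrical Gaussian surface of radius r = 20 cm and length L (r > 12.5 cm).
The whole shell is enclosed: λ_enc = σ·2πR = (4.64×10^-5)·2π·(0.125) = 3.644×10^-5 C/m.
Gauss's law: E·2πrL = λ_enc L/ε₀.
E = |λ_enc|/(2πε₀r) = (3.644e-5)/(2π·8.85×10^-12·0.2) = 3.28×10^6 N/C.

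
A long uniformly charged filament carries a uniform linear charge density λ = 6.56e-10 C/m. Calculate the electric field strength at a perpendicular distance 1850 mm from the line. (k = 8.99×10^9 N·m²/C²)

|E| ≈ 6.38 N/C

Take a coaxial cylindrical Gaussian surface of radius r = 1850 mm and length L.
Q_enc = λL, so λ_enc = 6.56e-10 C/m.
Gauss's law: E·2πrL = λ_enc L/ε₀.
E = 2k|λ_enc|/r = 2(8.99×10^9)(6.56×10^-10)/(1.85) = 6.38 N/C.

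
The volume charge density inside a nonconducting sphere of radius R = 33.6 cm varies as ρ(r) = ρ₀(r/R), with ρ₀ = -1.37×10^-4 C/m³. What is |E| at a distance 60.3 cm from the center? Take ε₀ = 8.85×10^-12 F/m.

Symmetry ⇒ E = E(r) r̂. Gaussian sphere of radius r = 60.3 cm (r > R, all charge enclosed).
Q_enc = 4π ∫₀^R ρ₀(r'/R)^1 r'² dr' = 4πρ₀R³/4 = -1.633×10^-5 C.
By Gauss's law, ∮E·dA = E·4πr² = Q_enc/ε₀.
E = |Q_enc|/(4πε₀r²) = (1.633×10^-5)/(4π·8.85×10^-12·(0.603)²) = 4.04×10^5 N/C.

E = 4.04×10^5 N/C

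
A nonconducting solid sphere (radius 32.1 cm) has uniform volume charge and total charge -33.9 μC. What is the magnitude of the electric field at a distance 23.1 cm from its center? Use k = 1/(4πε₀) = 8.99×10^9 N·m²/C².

|E| = 2.13×10^6 V/m

Use a concentric Gaussian sphere at r = 23.1 cm (r < R).
Only the charge within r is enclosed: Q_enc = Q·(r/R)³ = (-33.9 μC)·(23.1 cm/32.1 cm)³ = -1.263e-5 C.
Gauss's law: E·4πr² = Q_enc/ε₀.
E = k|Q_enc|/r² = (8.99×10^9)(1.263×10^-5)/(0.231)² = 2.13×10^6 N/C.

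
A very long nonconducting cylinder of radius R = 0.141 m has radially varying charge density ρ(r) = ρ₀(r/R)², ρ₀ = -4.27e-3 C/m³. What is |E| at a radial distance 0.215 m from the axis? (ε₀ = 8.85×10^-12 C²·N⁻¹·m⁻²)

|E| = 1.12e7 V/m

Coaxial Gaussian cylinder, radius r = 0.215 m, length L (r > R, full charge per length enclosed).
λ_enc = 2π ∫₀^R ρ₀(r'/R)^2 r' dr' = 2πρ₀R²/4 = -1.333×10^-4 C/m.
Since E is radial and uniform over the curved surface, Φ = E·2πrL = Q_enc/ε₀ = λ_enc L/ε₀.
E = |λ_enc|/(2πε₀r) = (1.333×10^-4)/(2π·8.85×10^-12·0.215) = 1.12×10^7 N/C.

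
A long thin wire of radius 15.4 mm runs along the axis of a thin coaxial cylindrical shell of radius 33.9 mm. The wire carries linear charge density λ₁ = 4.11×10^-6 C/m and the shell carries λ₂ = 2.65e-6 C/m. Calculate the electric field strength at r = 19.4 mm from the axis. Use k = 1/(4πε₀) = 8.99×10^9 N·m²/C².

|E| = 3.81e6 N/C

Take a coaxial cylindrical Gaussian surface of radius r = 19.4 mm and length L (between the conductors, 15.4 mm < r < 33.9 mm).
Only the inner wire is enclosed; the outer shell contributes nothing inside itself. λ_enc = λ₁ = 4.11×10^-6 C/m.
By Gauss's law (flux through the curved wall only), E·2πrL = λ_enc L/ε₀.
E = 2k|λ_enc|/r = 2(8.99×10^9)(4.11×10^-6)/(0.0194) = 3.81×10^6 N/C.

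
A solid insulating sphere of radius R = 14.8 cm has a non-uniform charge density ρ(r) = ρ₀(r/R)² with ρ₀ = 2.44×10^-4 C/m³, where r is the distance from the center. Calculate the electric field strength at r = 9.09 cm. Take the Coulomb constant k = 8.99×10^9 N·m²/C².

|E| = 1.89e5 V/m

By spherical symmetry E is radial; choose a Gaussian sphere of radius r = 9.09 cm (r < R).
Integrate the density: Q_enc = 4π ∫₀^r ρ₀(r'/R)^2 r'² dr' = 4πρ₀ r^5/(5·R²) = 1.738×10^-7 C.
Since E is radial and uniform over the Gaussian sphere, Φ = E·4πr² = Q_enc/ε₀.
E = k|Q_enc|/r² = (8.99×10^9)(1.738×10^-7)/(0.0909)² = 1.89×10^5 N/C.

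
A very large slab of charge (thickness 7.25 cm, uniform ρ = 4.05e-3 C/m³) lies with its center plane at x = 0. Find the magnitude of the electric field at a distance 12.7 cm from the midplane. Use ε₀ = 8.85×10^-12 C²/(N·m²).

1.66×10^7 V/m

The point |x| = 12.7 cm lies outside the slab (half-thickness 0.03625 m). A symmetric pillbox spanning the full slab encloses Q_enc = ρ·d·A.
Flux = 2EA ⇒ E = |ρ|d/(2ε₀), independent of distance outside.
E = (4.05×10^-3)(0.0725)/(2·8.85×10^-12) = 1.66×10^7 N/C.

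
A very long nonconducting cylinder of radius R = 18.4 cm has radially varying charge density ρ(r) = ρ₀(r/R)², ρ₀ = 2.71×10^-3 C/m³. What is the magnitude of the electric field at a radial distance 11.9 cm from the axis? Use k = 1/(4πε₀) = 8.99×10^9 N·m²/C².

Choose a coaxial cylinder of radius r = 11.9 cm (arbitrary length L) as the Gaussian surface (r < R).
λ_enc = ∫₀^r ρ(r')·2πr' dr' = (2πρ₀/R²)·r^4/4 = 2.521e-5 C/m.
Gauss's law: E·2πrL = λ_enc L/ε₀.
E = 2k|λ_enc|/r = 2(8.99×10^9)(2.521×10^-5)/(0.119) = 3.81e6 N/C.

E ≈ 3.81×10^6 N/C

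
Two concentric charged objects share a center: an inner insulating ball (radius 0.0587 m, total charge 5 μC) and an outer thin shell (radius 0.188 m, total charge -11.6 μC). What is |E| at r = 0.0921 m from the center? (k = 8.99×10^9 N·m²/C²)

E ≈ 5.30×10^6 V/m

Use a concentric Gaussian sphere at r = 0.0921 m (between the bodies, 0.0587 m < r < 0.188 m).
The shell at 0.188 m lies outside the Gaussian surface, so Q_enc = 5 μC = 5.00×10^-6 C.
By Gauss's law, ∮E·dA = E·4πr² = Q_enc/ε₀.
E = k|Q_enc|/r² = (8.99×10^9)(5.00×10^-6)/(0.0921)² = 5.30e6 N/C.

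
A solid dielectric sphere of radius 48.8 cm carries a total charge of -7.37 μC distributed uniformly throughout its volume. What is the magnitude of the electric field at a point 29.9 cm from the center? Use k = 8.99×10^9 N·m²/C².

By spherical symmetry E is radial; choose a Gaussian sphere of radius r = 29.9 cm (r < R).
For a uniform sphere the enclosed fraction is (r/R)³, so Q_enc = (-7.37 μC)(0.299/0.488)³ = -1.695×10^-6 C.
Gauss's law: E·4πr² = Q_enc/ε₀.
E = k|Q_enc|/r² = (8.99×10^9)(1.695e-6)/(0.299)² = 1.70e5 N/C.

1.70×10^5 N/C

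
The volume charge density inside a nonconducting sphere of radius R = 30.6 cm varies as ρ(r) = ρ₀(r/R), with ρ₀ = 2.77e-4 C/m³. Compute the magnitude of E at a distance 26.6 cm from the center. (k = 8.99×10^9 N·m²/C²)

By spherical symmetry E is radial; choose a Gaussian sphere of radius r = 26.6 cm (r < R).
Integrate the density: Q_enc = 4π ∫₀^r ρ₀(r'/R)^1 r'² dr' = 4πρ₀ r^4/(4·R) = 1.424e-5 C.
Applying ∮E·dA = Q_enc/ε₀ with Φ = E(4πr²):
E = k|Q_enc|/r² = (8.99×10^9)(1.424×10^-5)/(0.266)² = 1.81e6 N/C.

E ≈ 1.81e6 N/C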